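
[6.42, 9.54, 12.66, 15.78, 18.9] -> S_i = 6.42 + 3.12*i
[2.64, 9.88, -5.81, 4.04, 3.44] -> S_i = Random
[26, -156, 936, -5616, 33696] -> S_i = 26*-6^i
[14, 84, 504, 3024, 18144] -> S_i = 14*6^i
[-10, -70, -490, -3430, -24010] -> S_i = -10*7^i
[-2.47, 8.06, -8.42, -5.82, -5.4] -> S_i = Random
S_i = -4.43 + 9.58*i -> [-4.43, 5.15, 14.73, 24.31, 33.89]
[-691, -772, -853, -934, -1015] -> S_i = -691 + -81*i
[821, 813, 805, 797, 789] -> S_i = 821 + -8*i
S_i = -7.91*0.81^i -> [-7.91, -6.41, -5.19, -4.2, -3.4]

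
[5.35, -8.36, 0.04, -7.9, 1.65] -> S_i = Random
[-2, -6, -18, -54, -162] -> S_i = -2*3^i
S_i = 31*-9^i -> [31, -279, 2511, -22599, 203391]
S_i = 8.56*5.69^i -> [8.56, 48.71, 277.14, 1576.92, 8972.69]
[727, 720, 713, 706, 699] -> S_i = 727 + -7*i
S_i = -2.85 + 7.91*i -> [-2.85, 5.06, 12.97, 20.88, 28.79]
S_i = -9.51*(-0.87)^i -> [-9.51, 8.27, -7.2, 6.26, -5.45]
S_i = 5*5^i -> [5, 25, 125, 625, 3125]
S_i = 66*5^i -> [66, 330, 1650, 8250, 41250]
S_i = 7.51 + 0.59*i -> [7.51, 8.1, 8.69, 9.28, 9.87]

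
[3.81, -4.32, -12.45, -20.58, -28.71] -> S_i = 3.81 + -8.13*i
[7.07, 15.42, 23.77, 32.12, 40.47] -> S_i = 7.07 + 8.35*i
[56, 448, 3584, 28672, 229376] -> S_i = 56*8^i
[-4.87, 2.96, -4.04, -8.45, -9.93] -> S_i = Random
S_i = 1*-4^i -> [1, -4, 16, -64, 256]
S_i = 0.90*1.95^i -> [0.9, 1.76, 3.42, 6.67, 13.01]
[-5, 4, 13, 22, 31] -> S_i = -5 + 9*i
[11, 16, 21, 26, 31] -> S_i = 11 + 5*i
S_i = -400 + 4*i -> [-400, -396, -392, -388, -384]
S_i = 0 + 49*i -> [0, 49, 98, 147, 196]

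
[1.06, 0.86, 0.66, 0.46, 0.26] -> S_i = 1.06 + -0.20*i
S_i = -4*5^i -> [-4, -20, -100, -500, -2500]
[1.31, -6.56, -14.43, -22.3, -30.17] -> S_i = 1.31 + -7.87*i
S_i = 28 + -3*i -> [28, 25, 22, 19, 16]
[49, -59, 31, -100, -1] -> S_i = Random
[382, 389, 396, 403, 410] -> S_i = 382 + 7*i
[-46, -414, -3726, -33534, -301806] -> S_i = -46*9^i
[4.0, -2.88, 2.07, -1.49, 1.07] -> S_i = 4.00*(-0.72)^i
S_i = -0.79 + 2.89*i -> [-0.79, 2.1, 4.99, 7.88, 10.77]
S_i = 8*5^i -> [8, 40, 200, 1000, 5000]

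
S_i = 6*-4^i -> [6, -24, 96, -384, 1536]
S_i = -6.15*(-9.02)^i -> [-6.15, 55.47, -500.37, 4513.31, -40710.02]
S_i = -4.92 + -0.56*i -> [-4.92, -5.48, -6.04, -6.6, -7.16]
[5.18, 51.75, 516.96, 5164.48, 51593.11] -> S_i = 5.18*9.99^i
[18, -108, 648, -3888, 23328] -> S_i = 18*-6^i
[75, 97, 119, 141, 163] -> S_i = 75 + 22*i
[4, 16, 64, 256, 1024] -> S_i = 4*4^i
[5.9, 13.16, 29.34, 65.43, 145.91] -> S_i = 5.90*2.23^i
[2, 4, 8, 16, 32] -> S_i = 2*2^i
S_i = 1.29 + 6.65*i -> [1.29, 7.94, 14.59, 21.24, 27.89]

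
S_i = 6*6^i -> [6, 36, 216, 1296, 7776]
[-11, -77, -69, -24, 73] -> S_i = Random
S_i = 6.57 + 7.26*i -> [6.57, 13.83, 21.09, 28.35, 35.61]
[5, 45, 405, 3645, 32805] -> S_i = 5*9^i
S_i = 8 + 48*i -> [8, 56, 104, 152, 200]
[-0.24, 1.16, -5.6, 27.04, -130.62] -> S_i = -0.24*(-4.83)^i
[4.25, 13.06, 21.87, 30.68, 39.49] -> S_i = 4.25 + 8.81*i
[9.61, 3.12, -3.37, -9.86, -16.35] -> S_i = 9.61 + -6.49*i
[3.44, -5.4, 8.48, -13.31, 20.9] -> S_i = 3.44*(-1.57)^i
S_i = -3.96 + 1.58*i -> [-3.96, -2.38, -0.8, 0.78, 2.36]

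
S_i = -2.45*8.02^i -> [-2.45, -19.65, -157.58, -1263.83, -10135.93]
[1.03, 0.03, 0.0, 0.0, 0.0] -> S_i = 1.03*0.03^i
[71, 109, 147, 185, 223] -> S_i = 71 + 38*i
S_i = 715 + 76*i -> [715, 791, 867, 943, 1019]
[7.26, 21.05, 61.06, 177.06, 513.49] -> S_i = 7.26*2.90^i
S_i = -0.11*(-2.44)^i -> [-0.11, 0.27, -0.65, 1.6, -3.9]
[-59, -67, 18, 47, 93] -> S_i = Random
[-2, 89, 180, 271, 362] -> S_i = -2 + 91*i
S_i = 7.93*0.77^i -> [7.93, 6.11, 4.7, 3.62, 2.79]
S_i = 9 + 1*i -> [9, 10, 11, 12, 13]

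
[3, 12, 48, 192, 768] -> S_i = 3*4^i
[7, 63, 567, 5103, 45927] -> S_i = 7*9^i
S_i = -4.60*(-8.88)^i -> [-4.6, 40.85, -362.73, 3221.04, -28602.88]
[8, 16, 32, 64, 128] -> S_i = 8*2^i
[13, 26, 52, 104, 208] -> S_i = 13*2^i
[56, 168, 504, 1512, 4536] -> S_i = 56*3^i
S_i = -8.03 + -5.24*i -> [-8.03, -13.27, -18.51, -23.75, -28.99]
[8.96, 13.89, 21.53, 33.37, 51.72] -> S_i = 8.96*1.55^i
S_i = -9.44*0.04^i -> [-9.44, -0.38, -0.02, -0.0, -0.0]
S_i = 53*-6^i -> [53, -318, 1908, -11448, 68688]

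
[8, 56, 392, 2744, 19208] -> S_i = 8*7^i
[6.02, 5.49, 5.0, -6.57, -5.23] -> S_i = Random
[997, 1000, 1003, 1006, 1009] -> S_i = 997 + 3*i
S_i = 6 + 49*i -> [6, 55, 104, 153, 202]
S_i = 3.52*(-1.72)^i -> [3.52, -6.05, 10.41, -17.91, 30.81]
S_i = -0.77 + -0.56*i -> [-0.77, -1.33, -1.89, -2.45, -3.01]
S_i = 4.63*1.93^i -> [4.63, 8.94, 17.25, 33.29, 64.24]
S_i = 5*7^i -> [5, 35, 245, 1715, 12005]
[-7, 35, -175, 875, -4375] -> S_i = -7*-5^i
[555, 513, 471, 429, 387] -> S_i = 555 + -42*i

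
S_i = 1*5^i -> [1, 5, 25, 125, 625]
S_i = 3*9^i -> [3, 27, 243, 2187, 19683]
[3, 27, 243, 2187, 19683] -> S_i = 3*9^i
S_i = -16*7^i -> [-16, -112, -784, -5488, -38416]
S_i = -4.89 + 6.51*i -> [-4.89, 1.62, 8.13, 14.64, 21.15]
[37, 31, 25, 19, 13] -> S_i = 37 + -6*i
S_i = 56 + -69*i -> [56, -13, -82, -151, -220]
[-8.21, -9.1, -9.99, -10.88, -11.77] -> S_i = -8.21 + -0.89*i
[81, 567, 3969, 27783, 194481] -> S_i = 81*7^i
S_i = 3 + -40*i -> [3, -37, -77, -117, -157]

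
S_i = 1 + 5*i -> [1, 6, 11, 16, 21]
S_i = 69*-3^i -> [69, -207, 621, -1863, 5589]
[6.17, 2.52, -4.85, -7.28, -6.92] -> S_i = Random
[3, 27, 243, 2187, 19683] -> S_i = 3*9^i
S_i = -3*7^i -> [-3, -21, -147, -1029, -7203]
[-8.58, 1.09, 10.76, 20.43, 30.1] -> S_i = -8.58 + 9.67*i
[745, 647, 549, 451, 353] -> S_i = 745 + -98*i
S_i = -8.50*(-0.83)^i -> [-8.5, 7.06, -5.86, 4.86, -4.03]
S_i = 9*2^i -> [9, 18, 36, 72, 144]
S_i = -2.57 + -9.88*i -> [-2.57, -12.45, -22.33, -32.21, -42.09]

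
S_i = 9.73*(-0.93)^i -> [9.73, -9.05, 8.42, -7.83, 7.28]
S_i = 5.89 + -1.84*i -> [5.89, 4.05, 2.21, 0.37, -1.47]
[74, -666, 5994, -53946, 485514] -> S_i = 74*-9^i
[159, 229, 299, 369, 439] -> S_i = 159 + 70*i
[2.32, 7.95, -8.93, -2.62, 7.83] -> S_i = Random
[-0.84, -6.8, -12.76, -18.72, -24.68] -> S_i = -0.84 + -5.96*i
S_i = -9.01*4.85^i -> [-9.01, -43.7, -211.94, -1027.9, -4985.31]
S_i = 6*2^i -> [6, 12, 24, 48, 96]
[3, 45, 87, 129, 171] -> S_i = 3 + 42*i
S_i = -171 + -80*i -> [-171, -251, -331, -411, -491]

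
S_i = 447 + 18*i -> [447, 465, 483, 501, 519]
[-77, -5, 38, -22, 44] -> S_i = Random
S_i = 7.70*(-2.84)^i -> [7.7, -21.87, 62.11, -176.38, 500.92]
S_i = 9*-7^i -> [9, -63, 441, -3087, 21609]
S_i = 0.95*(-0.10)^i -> [0.95, -0.1, 0.01, -0.0, 0.0]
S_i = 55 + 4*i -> [55, 59, 63, 67, 71]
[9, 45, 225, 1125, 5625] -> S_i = 9*5^i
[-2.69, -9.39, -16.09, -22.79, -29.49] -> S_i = -2.69 + -6.70*i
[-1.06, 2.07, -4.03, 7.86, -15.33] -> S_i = -1.06*(-1.95)^i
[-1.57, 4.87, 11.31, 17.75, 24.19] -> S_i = -1.57 + 6.44*i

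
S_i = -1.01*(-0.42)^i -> [-1.01, 0.42, -0.18, 0.07, -0.03]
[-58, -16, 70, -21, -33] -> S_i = Random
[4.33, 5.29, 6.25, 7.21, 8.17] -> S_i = 4.33 + 0.96*i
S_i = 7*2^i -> [7, 14, 28, 56, 112]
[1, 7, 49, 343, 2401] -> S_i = 1*7^i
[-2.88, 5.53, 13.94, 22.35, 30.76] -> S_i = -2.88 + 8.41*i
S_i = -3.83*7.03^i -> [-3.83, -26.92, -189.28, -1330.65, -9354.49]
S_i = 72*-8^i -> [72, -576, 4608, -36864, 294912]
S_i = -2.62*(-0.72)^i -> [-2.62, 1.89, -1.36, 0.98, -0.7]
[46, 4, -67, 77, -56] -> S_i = Random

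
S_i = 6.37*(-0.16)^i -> [6.37, -1.02, 0.16, -0.03, 0.0]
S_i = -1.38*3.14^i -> [-1.38, -4.33, -13.61, -42.72, -134.15]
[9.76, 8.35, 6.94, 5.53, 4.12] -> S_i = 9.76 + -1.41*i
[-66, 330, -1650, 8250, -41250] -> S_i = -66*-5^i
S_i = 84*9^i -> [84, 756, 6804, 61236, 551124]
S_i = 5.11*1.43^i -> [5.11, 7.31, 10.45, 14.94, 21.37]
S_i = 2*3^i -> [2, 6, 18, 54, 162]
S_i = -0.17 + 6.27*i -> [-0.17, 6.1, 12.37, 18.64, 24.91]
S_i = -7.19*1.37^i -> [-7.19, -9.85, -13.49, -18.49, -25.33]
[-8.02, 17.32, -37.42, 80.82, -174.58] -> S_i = -8.02*(-2.16)^i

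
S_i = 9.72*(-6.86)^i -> [9.72, -66.68, 457.42, -3137.9, 21525.97]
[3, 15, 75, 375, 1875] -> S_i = 3*5^i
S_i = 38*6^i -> [38, 228, 1368, 8208, 49248]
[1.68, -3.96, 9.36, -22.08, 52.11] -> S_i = 1.68*(-2.36)^i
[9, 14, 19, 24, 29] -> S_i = 9 + 5*i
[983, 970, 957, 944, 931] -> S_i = 983 + -13*i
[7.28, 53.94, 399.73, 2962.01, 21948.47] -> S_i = 7.28*7.41^i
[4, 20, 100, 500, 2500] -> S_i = 4*5^i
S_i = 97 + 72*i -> [97, 169, 241, 313, 385]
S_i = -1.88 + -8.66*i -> [-1.88, -10.54, -19.2, -27.86, -36.52]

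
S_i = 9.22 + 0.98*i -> [9.22, 10.2, 11.18, 12.16, 13.14]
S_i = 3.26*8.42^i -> [3.26, 27.45, 231.12, 1946.05, 16385.74]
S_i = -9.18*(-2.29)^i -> [-9.18, 21.02, -48.14, 110.24, -252.46]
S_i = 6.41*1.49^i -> [6.41, 9.55, 14.23, 21.2, 31.59]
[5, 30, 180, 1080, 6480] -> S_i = 5*6^i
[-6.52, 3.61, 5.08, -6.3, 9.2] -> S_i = Random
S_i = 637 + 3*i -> [637, 640, 643, 646, 649]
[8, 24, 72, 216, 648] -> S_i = 8*3^i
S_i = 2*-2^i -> [2, -4, 8, -16, 32]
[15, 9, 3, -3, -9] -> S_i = 15 + -6*i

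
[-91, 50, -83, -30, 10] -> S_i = Random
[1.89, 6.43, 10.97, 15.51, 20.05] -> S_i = 1.89 + 4.54*i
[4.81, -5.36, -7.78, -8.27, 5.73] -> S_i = Random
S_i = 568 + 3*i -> [568, 571, 574, 577, 580]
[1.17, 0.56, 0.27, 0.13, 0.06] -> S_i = 1.17*0.48^i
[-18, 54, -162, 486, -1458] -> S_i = -18*-3^i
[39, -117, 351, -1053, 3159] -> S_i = 39*-3^i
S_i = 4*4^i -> [4, 16, 64, 256, 1024]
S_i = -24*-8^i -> [-24, 192, -1536, 12288, -98304]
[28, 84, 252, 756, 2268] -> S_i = 28*3^i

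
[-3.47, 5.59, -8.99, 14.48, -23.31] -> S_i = -3.47*(-1.61)^i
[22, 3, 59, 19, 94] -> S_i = Random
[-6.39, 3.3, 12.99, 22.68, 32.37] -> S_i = -6.39 + 9.69*i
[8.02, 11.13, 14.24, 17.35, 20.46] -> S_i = 8.02 + 3.11*i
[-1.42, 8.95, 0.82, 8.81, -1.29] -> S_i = Random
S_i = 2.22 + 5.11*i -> [2.22, 7.33, 12.44, 17.55, 22.66]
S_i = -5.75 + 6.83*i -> [-5.75, 1.08, 7.91, 14.74, 21.57]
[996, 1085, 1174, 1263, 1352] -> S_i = 996 + 89*i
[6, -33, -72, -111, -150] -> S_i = 6 + -39*i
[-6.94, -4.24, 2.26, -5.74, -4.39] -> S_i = Random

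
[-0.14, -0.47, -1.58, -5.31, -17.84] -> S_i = -0.14*3.36^i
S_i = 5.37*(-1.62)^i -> [5.37, -8.7, 14.09, -22.83, 36.99]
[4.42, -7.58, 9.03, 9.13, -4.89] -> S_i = Random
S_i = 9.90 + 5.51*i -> [9.9, 15.41, 20.92, 26.43, 31.94]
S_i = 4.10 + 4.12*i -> [4.1, 8.22, 12.34, 16.46, 20.58]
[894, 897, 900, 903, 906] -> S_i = 894 + 3*i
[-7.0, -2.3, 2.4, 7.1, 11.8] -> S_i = -7.00 + 4.70*i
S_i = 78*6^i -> [78, 468, 2808, 16848, 101088]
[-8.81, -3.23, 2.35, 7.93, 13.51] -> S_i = -8.81 + 5.58*i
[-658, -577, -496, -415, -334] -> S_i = -658 + 81*i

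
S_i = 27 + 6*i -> [27, 33, 39, 45, 51]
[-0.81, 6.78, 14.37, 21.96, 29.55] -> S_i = -0.81 + 7.59*i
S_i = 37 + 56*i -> [37, 93, 149, 205, 261]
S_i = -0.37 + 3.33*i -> [-0.37, 2.96, 6.29, 9.62, 12.95]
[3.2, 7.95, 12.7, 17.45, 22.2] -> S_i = 3.20 + 4.75*i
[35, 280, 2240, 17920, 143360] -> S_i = 35*8^i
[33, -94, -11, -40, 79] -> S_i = Random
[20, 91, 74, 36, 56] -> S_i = Random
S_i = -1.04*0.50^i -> [-1.04, -0.52, -0.26, -0.13, -0.06]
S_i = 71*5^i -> [71, 355, 1775, 8875, 44375]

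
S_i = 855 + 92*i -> [855, 947, 1039, 1131, 1223]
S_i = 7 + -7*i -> [7, 0, -7, -14, -21]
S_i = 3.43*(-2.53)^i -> [3.43, -8.68, 21.96, -55.55, 140.53]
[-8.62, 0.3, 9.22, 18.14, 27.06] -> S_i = -8.62 + 8.92*i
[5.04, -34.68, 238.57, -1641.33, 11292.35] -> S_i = 5.04*(-6.88)^i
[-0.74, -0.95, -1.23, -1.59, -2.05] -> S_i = -0.74*1.29^i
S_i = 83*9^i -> [83, 747, 6723, 60507, 544563]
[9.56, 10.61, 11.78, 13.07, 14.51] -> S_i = 9.56*1.11^i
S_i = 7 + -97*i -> [7, -90, -187, -284, -381]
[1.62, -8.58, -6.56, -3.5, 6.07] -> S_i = Random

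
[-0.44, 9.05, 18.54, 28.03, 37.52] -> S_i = -0.44 + 9.49*i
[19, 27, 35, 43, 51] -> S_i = 19 + 8*i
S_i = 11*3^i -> [11, 33, 99, 297, 891]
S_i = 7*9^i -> [7, 63, 567, 5103, 45927]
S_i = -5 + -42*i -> [-5, -47, -89, -131, -173]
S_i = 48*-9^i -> [48, -432, 3888, -34992, 314928]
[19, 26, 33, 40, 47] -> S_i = 19 + 7*i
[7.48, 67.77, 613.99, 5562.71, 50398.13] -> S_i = 7.48*9.06^i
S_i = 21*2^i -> [21, 42, 84, 168, 336]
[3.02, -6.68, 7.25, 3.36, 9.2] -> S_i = Random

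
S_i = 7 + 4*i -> [7, 11, 15, 19, 23]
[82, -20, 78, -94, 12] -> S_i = Random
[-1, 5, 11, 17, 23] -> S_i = -1 + 6*i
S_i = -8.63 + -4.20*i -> [-8.63, -12.83, -17.03, -21.23, -25.43]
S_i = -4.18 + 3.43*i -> [-4.18, -0.75, 2.68, 6.11, 9.54]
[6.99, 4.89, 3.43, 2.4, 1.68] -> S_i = 6.99*0.70^i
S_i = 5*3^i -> [5, 15, 45, 135, 405]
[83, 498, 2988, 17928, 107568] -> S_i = 83*6^i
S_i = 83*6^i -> [83, 498, 2988, 17928, 107568]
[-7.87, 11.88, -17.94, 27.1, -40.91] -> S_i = -7.87*(-1.51)^i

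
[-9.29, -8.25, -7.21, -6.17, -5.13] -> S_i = -9.29 + 1.04*i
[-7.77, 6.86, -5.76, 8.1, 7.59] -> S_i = Random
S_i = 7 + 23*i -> [7, 30, 53, 76, 99]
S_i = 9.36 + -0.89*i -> [9.36, 8.47, 7.58, 6.69, 5.8]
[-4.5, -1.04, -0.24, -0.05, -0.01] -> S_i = -4.50*0.23^i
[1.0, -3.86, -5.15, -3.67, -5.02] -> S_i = Random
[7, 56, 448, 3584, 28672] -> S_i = 7*8^i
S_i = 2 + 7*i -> [2, 9, 16, 23, 30]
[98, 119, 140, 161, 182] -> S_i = 98 + 21*i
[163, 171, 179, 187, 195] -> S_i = 163 + 8*i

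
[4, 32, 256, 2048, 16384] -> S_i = 4*8^i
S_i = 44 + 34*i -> [44, 78, 112, 146, 180]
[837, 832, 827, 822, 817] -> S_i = 837 + -5*i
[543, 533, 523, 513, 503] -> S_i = 543 + -10*i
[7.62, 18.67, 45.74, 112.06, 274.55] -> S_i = 7.62*2.45^i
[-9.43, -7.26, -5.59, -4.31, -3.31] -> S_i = -9.43*0.77^i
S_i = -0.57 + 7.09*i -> [-0.57, 6.52, 13.61, 20.7, 27.79]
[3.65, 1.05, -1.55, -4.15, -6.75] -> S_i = 3.65 + -2.60*i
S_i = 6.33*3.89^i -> [6.33, 24.62, 95.79, 372.61, 1449.45]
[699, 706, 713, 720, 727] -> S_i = 699 + 7*i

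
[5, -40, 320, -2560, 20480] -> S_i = 5*-8^i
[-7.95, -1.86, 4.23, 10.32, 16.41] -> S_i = -7.95 + 6.09*i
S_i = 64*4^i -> [64, 256, 1024, 4096, 16384]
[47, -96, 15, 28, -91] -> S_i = Random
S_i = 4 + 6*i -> [4, 10, 16, 22, 28]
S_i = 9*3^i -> [9, 27, 81, 243, 729]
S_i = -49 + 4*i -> [-49, -45, -41, -37, -33]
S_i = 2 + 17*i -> [2, 19, 36, 53, 70]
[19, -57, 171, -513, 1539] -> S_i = 19*-3^i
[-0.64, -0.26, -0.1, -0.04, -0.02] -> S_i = -0.64*0.40^i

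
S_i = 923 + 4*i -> [923, 927, 931, 935, 939]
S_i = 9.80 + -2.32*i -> [9.8, 7.48, 5.16, 2.84, 0.52]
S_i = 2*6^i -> [2, 12, 72, 432, 2592]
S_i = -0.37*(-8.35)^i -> [-0.37, 3.09, -25.8, 215.41, -1798.65]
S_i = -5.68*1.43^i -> [-5.68, -8.12, -11.62, -16.61, -23.75]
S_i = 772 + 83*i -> [772, 855, 938, 1021, 1104]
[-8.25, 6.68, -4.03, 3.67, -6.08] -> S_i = Random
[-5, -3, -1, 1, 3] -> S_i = -5 + 2*i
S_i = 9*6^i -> [9, 54, 324, 1944, 11664]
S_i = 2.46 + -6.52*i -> [2.46, -4.06, -10.58, -17.1, -23.62]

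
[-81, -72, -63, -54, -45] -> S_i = -81 + 9*i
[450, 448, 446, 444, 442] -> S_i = 450 + -2*i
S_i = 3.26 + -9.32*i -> [3.26, -6.06, -15.38, -24.7, -34.02]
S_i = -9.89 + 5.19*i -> [-9.89, -4.7, 0.49, 5.68, 10.87]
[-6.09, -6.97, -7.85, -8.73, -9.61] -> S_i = -6.09 + -0.88*i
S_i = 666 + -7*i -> [666, 659, 652, 645, 638]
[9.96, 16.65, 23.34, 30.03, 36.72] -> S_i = 9.96 + 6.69*i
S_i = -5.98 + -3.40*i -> [-5.98, -9.38, -12.78, -16.18, -19.58]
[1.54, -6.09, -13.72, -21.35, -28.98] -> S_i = 1.54 + -7.63*i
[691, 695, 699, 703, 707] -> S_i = 691 + 4*i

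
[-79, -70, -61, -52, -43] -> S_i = -79 + 9*i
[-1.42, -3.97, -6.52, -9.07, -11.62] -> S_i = -1.42 + -2.55*i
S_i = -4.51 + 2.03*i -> [-4.51, -2.48, -0.45, 1.58, 3.61]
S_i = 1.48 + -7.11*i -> [1.48, -5.63, -12.74, -19.85, -26.96]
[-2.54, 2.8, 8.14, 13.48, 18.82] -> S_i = -2.54 + 5.34*i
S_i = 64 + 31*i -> [64, 95, 126, 157, 188]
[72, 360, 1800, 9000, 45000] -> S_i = 72*5^i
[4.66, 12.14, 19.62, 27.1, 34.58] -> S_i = 4.66 + 7.48*i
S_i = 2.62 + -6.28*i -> [2.62, -3.66, -9.94, -16.22, -22.5]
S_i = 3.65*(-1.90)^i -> [3.65, -6.94, 13.18, -25.04, 47.57]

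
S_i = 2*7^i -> [2, 14, 98, 686, 4802]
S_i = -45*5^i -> [-45, -225, -1125, -5625, -28125]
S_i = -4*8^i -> [-4, -32, -256, -2048, -16384]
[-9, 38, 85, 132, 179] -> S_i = -9 + 47*i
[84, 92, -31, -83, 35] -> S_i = Random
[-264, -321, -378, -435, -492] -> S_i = -264 + -57*i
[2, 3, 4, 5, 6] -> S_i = 2 + 1*i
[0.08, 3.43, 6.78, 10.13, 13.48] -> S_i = 0.08 + 3.35*i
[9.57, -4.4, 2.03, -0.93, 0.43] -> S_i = 9.57*(-0.46)^i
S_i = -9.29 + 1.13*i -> [-9.29, -8.16, -7.03, -5.9, -4.77]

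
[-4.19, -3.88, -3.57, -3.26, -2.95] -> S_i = -4.19 + 0.31*i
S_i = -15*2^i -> [-15, -30, -60, -120, -240]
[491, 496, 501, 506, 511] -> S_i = 491 + 5*i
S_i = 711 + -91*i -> [711, 620, 529, 438, 347]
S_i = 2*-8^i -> [2, -16, 128, -1024, 8192]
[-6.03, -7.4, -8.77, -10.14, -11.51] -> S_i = -6.03 + -1.37*i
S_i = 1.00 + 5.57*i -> [1.0, 6.57, 12.14, 17.71, 23.28]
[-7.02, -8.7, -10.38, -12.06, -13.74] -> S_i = -7.02 + -1.68*i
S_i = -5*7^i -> [-5, -35, -245, -1715, -12005]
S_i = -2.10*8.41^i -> [-2.1, -17.66, -148.53, -1249.13, -10505.17]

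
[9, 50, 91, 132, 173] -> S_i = 9 + 41*i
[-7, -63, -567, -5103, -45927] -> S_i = -7*9^i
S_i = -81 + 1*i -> [-81, -80, -79, -78, -77]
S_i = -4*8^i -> [-4, -32, -256, -2048, -16384]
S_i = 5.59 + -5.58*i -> [5.59, 0.01, -5.57, -11.15, -16.73]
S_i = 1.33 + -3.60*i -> [1.33, -2.27, -5.87, -9.47, -13.07]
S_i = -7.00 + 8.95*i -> [-7.0, 1.95, 10.9, 19.85, 28.8]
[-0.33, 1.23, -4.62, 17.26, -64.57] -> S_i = -0.33*(-3.74)^i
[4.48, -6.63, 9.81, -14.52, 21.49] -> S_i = 4.48*(-1.48)^i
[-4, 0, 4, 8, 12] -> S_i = -4 + 4*i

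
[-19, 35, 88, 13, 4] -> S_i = Random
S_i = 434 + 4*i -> [434, 438, 442, 446, 450]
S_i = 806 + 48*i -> [806, 854, 902, 950, 998]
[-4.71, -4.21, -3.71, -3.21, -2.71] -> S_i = -4.71 + 0.50*i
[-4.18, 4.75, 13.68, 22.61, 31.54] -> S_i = -4.18 + 8.93*i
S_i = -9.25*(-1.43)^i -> [-9.25, 13.23, -18.92, 27.05, -38.68]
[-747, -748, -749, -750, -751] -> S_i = -747 + -1*i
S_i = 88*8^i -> [88, 704, 5632, 45056, 360448]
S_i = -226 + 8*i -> [-226, -218, -210, -202, -194]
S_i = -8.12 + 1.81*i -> [-8.12, -6.31, -4.5, -2.69, -0.88]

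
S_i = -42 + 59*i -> [-42, 17, 76, 135, 194]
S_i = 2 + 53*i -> [2, 55, 108, 161, 214]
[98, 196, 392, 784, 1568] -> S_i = 98*2^i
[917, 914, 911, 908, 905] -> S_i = 917 + -3*i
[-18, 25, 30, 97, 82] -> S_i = Random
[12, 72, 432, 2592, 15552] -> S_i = 12*6^i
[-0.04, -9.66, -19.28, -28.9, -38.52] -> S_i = -0.04 + -9.62*i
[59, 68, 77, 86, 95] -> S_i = 59 + 9*i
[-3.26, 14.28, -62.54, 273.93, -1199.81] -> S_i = -3.26*(-4.38)^i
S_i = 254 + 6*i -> [254, 260, 266, 272, 278]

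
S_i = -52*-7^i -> [-52, 364, -2548, 17836, -124852]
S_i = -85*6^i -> [-85, -510, -3060, -18360, -110160]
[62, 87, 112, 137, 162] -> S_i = 62 + 25*i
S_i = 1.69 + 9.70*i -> [1.69, 11.39, 21.09, 30.79, 40.49]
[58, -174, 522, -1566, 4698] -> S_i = 58*-3^i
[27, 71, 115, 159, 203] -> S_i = 27 + 44*i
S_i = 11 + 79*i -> [11, 90, 169, 248, 327]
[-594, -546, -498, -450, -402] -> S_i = -594 + 48*i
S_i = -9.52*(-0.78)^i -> [-9.52, 7.43, -5.79, 4.52, -3.52]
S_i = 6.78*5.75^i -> [6.78, 38.98, 224.16, 1288.94, 7411.41]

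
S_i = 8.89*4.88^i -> [8.89, 43.38, 211.71, 1033.14, 5041.75]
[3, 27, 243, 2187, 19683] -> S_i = 3*9^i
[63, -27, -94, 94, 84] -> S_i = Random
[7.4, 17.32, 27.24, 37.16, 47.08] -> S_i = 7.40 + 9.92*i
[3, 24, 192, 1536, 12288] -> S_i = 3*8^i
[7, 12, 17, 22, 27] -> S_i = 7 + 5*i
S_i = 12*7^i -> [12, 84, 588, 4116, 28812]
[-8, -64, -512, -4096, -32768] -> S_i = -8*8^i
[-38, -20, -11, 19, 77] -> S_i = Random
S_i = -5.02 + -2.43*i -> [-5.02, -7.45, -9.88, -12.31, -14.74]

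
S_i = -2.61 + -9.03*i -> [-2.61, -11.64, -20.67, -29.7, -38.73]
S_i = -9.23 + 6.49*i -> [-9.23, -2.74, 3.75, 10.24, 16.73]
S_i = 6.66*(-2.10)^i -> [6.66, -13.99, 29.37, -61.68, 129.52]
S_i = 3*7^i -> [3, 21, 147, 1029, 7203]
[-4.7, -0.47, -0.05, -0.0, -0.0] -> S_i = -4.70*0.10^i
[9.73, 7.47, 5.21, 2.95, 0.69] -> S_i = 9.73 + -2.26*i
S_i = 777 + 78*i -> [777, 855, 933, 1011, 1089]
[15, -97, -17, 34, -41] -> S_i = Random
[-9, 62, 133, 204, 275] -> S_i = -9 + 71*i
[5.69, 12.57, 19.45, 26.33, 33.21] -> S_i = 5.69 + 6.88*i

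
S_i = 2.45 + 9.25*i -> [2.45, 11.7, 20.95, 30.2, 39.45]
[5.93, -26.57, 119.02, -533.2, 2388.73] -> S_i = 5.93*(-4.48)^i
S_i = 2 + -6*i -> [2, -4, -10, -16, -22]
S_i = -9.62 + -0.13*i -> [-9.62, -9.75, -9.88, -10.01, -10.14]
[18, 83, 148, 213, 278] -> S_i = 18 + 65*i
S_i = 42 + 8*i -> [42, 50, 58, 66, 74]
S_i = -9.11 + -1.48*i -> [-9.11, -10.59, -12.07, -13.55, -15.03]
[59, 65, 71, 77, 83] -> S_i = 59 + 6*i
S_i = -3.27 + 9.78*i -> [-3.27, 6.51, 16.29, 26.07, 35.85]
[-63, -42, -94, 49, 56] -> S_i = Random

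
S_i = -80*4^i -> [-80, -320, -1280, -5120, -20480]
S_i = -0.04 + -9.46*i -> [-0.04, -9.5, -18.96, -28.42, -37.88]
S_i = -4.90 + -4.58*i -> [-4.9, -9.48, -14.06, -18.64, -23.22]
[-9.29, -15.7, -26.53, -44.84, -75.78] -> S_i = -9.29*1.69^i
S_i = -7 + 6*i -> [-7, -1, 5, 11, 17]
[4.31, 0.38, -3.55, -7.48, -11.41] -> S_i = 4.31 + -3.93*i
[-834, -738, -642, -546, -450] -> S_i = -834 + 96*i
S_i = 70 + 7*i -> [70, 77, 84, 91, 98]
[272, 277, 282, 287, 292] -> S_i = 272 + 5*i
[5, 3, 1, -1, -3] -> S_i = 5 + -2*i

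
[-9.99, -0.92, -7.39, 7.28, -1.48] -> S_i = Random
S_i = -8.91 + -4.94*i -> [-8.91, -13.85, -18.79, -23.73, -28.67]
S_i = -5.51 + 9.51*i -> [-5.51, 4.0, 13.51, 23.02, 32.53]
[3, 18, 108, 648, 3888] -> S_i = 3*6^i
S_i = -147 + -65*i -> [-147, -212, -277, -342, -407]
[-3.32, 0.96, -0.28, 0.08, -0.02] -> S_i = -3.32*(-0.29)^i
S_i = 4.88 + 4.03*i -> [4.88, 8.91, 12.94, 16.97, 21.0]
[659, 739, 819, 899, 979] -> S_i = 659 + 80*i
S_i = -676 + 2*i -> [-676, -674, -672, -670, -668]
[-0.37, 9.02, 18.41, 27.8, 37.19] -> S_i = -0.37 + 9.39*i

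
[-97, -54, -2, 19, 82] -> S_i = Random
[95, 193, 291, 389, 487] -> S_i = 95 + 98*i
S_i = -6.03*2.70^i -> [-6.03, -16.28, -43.96, -118.69, -320.46]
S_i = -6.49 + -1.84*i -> [-6.49, -8.33, -10.17, -12.01, -13.85]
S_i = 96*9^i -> [96, 864, 7776, 69984, 629856]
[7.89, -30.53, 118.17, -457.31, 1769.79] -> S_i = 7.89*(-3.87)^i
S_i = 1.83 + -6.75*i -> [1.83, -4.92, -11.67, -18.42, -25.17]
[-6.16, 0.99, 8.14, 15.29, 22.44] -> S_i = -6.16 + 7.15*i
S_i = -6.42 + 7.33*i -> [-6.42, 0.91, 8.24, 15.57, 22.9]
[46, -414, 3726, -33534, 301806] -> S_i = 46*-9^i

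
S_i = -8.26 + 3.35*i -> [-8.26, -4.91, -1.56, 1.79, 5.14]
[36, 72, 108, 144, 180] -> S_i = 36 + 36*i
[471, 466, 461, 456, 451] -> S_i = 471 + -5*i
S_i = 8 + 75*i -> [8, 83, 158, 233, 308]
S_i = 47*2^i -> [47, 94, 188, 376, 752]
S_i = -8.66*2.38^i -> [-8.66, -20.61, -49.05, -116.75, -277.86]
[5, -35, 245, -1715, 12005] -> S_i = 5*-7^i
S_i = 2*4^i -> [2, 8, 32, 128, 512]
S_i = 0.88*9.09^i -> [0.88, 8.0, 72.71, 660.96, 6008.11]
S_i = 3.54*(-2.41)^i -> [3.54, -8.53, 20.56, -49.55, 119.42]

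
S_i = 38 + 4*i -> [38, 42, 46, 50, 54]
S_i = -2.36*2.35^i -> [-2.36, -5.55, -13.03, -30.63, -71.98]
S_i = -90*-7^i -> [-90, 630, -4410, 30870, -216090]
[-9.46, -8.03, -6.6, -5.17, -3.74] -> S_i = -9.46 + 1.43*i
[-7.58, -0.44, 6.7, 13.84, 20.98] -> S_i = -7.58 + 7.14*i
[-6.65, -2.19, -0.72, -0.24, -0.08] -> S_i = -6.65*0.33^i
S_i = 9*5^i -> [9, 45, 225, 1125, 5625]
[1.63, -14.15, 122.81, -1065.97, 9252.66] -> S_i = 1.63*(-8.68)^i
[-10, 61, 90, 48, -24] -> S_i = Random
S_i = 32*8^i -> [32, 256, 2048, 16384, 131072]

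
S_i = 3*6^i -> [3, 18, 108, 648, 3888]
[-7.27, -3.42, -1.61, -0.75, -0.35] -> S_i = -7.27*0.47^i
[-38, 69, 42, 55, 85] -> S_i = Random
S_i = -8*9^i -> [-8, -72, -648, -5832, -52488]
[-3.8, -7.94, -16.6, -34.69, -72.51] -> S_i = -3.80*2.09^i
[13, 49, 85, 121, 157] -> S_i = 13 + 36*i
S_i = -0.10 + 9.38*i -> [-0.1, 9.28, 18.66, 28.04, 37.42]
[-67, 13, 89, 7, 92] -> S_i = Random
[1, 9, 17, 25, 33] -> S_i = 1 + 8*i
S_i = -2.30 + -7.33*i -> [-2.3, -9.63, -16.96, -24.29, -31.62]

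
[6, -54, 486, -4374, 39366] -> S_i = 6*-9^i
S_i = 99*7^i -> [99, 693, 4851, 33957, 237699]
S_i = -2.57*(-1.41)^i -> [-2.57, 3.62, -5.11, 7.2, -10.16]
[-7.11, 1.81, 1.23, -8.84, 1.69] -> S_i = Random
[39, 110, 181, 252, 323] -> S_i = 39 + 71*i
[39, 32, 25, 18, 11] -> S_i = 39 + -7*i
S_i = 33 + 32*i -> [33, 65, 97, 129, 161]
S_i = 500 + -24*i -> [500, 476, 452, 428, 404]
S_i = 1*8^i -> [1, 8, 64, 512, 4096]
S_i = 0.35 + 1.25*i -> [0.35, 1.6, 2.85, 4.1, 5.35]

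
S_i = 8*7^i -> [8, 56, 392, 2744, 19208]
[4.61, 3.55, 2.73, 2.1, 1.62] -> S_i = 4.61*0.77^i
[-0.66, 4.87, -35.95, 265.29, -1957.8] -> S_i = -0.66*(-7.38)^i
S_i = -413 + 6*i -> [-413, -407, -401, -395, -389]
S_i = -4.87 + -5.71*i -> [-4.87, -10.58, -16.29, -22.0, -27.71]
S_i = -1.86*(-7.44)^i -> [-1.86, 13.84, -102.96, 766.01, -5699.08]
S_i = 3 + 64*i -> [3, 67, 131, 195, 259]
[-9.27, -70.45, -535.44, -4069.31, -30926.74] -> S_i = -9.27*7.60^i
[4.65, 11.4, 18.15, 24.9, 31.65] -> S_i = 4.65 + 6.75*i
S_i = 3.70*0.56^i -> [3.7, 2.07, 1.16, 0.65, 0.36]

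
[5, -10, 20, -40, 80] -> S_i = 5*-2^i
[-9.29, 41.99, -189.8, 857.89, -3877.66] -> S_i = -9.29*(-4.52)^i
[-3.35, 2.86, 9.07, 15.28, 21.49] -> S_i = -3.35 + 6.21*i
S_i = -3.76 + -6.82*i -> [-3.76, -10.58, -17.4, -24.22, -31.04]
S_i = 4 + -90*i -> [4, -86, -176, -266, -356]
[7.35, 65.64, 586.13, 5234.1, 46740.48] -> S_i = 7.35*8.93^i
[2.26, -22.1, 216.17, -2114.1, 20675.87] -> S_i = 2.26*(-9.78)^i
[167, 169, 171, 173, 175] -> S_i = 167 + 2*i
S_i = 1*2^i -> [1, 2, 4, 8, 16]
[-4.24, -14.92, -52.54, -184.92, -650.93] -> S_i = -4.24*3.52^i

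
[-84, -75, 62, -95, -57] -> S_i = Random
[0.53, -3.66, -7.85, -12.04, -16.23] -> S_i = 0.53 + -4.19*i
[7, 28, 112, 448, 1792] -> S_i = 7*4^i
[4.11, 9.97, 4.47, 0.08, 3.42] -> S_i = Random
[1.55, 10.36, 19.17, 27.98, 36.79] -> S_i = 1.55 + 8.81*i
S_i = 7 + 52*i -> [7, 59, 111, 163, 215]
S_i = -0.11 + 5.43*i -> [-0.11, 5.32, 10.75, 16.18, 21.61]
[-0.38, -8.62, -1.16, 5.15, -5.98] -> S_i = Random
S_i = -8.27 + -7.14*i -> [-8.27, -15.41, -22.55, -29.69, -36.83]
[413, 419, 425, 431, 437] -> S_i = 413 + 6*i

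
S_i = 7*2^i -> [7, 14, 28, 56, 112]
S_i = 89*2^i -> [89, 178, 356, 712, 1424]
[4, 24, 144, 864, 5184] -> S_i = 4*6^i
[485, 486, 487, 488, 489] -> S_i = 485 + 1*i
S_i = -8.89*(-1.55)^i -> [-8.89, 13.78, -21.36, 33.11, -51.31]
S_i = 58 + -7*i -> [58, 51, 44, 37, 30]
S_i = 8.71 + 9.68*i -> [8.71, 18.39, 28.07, 37.75, 47.43]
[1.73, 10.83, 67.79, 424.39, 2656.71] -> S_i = 1.73*6.26^i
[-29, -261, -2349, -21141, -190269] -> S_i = -29*9^i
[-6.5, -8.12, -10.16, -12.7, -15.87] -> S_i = -6.50*1.25^i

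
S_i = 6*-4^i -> [6, -24, 96, -384, 1536]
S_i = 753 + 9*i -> [753, 762, 771, 780, 789]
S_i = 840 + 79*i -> [840, 919, 998, 1077, 1156]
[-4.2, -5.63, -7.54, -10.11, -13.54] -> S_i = -4.20*1.34^i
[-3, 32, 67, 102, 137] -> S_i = -3 + 35*i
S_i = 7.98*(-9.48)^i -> [7.98, -75.65, 717.17, -6798.73, 64451.98]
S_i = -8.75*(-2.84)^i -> [-8.75, 24.85, -70.57, 200.43, -569.22]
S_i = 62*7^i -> [62, 434, 3038, 21266, 148862]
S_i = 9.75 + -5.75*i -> [9.75, 4.0, -1.75, -7.5, -13.25]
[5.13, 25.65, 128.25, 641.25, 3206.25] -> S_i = 5.13*5.00^i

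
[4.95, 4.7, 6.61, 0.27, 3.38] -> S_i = Random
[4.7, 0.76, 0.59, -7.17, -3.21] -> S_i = Random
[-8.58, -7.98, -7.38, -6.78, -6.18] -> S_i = -8.58 + 0.60*i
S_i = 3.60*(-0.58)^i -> [3.6, -2.09, 1.21, -0.7, 0.41]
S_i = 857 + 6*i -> [857, 863, 869, 875, 881]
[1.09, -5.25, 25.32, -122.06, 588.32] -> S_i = 1.09*(-4.82)^i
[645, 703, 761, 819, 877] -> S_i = 645 + 58*i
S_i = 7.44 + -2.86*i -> [7.44, 4.58, 1.72, -1.14, -4.0]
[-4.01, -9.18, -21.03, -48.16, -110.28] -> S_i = -4.01*2.29^i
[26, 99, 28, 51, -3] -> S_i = Random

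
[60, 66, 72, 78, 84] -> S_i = 60 + 6*i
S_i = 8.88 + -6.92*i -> [8.88, 1.96, -4.96, -11.88, -18.8]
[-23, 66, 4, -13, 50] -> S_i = Random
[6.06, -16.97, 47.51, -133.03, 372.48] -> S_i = 6.06*(-2.80)^i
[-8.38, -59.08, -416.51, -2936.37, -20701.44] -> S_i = -8.38*7.05^i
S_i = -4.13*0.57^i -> [-4.13, -2.35, -1.34, -0.76, -0.44]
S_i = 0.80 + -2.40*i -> [0.8, -1.6, -4.0, -6.4, -8.8]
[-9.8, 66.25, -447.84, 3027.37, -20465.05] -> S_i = -9.80*(-6.76)^i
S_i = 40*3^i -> [40, 120, 360, 1080, 3240]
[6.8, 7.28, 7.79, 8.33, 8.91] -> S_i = 6.80*1.07^i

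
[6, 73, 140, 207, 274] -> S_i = 6 + 67*i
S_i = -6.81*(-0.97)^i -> [-6.81, 6.61, -6.41, 6.22, -6.03]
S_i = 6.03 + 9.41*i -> [6.03, 15.44, 24.85, 34.26, 43.67]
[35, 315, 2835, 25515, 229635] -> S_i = 35*9^i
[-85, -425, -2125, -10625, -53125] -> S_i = -85*5^i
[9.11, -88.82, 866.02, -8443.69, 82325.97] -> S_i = 9.11*(-9.75)^i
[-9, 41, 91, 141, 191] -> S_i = -9 + 50*i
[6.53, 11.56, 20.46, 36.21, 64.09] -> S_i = 6.53*1.77^i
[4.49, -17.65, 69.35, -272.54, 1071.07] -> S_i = 4.49*(-3.93)^i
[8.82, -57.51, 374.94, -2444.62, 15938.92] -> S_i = 8.82*(-6.52)^i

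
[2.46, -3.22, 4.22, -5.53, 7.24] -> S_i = 2.46*(-1.31)^i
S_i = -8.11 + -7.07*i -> [-8.11, -15.18, -22.25, -29.32, -36.39]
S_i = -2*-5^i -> [-2, 10, -50, 250, -1250]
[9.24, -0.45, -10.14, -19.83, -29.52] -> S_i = 9.24 + -9.69*i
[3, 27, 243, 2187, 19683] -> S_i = 3*9^i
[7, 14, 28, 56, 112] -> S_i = 7*2^i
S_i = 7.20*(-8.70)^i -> [7.2, -62.64, 544.97, -4741.22, 41248.63]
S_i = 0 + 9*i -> [0, 9, 18, 27, 36]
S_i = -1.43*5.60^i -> [-1.43, -8.01, -44.84, -251.13, -1406.33]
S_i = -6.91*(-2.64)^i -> [-6.91, 18.24, -48.16, 127.14, -335.66]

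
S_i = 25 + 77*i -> [25, 102, 179, 256, 333]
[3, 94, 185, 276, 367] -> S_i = 3 + 91*i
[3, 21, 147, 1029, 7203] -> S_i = 3*7^i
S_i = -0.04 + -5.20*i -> [-0.04, -5.24, -10.44, -15.64, -20.84]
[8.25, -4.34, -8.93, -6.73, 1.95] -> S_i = Random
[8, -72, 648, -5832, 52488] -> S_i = 8*-9^i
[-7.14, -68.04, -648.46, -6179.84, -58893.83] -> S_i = -7.14*9.53^i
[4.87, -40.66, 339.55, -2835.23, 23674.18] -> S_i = 4.87*(-8.35)^i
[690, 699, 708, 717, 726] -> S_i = 690 + 9*i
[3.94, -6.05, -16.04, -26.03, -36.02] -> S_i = 3.94 + -9.99*i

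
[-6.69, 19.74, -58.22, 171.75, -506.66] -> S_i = -6.69*(-2.95)^i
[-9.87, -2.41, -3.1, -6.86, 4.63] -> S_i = Random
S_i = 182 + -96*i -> [182, 86, -10, -106, -202]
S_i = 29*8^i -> [29, 232, 1856, 14848, 118784]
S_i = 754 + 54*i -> [754, 808, 862, 916, 970]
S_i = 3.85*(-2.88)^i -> [3.85, -11.09, 31.93, -91.97, 264.87]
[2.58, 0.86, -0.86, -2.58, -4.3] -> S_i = 2.58 + -1.72*i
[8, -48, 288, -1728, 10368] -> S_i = 8*-6^i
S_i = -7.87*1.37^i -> [-7.87, -10.78, -14.77, -20.24, -27.72]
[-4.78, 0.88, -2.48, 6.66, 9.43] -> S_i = Random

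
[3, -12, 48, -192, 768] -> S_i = 3*-4^i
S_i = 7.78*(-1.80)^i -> [7.78, -14.0, 25.21, -45.37, 81.67]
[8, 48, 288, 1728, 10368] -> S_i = 8*6^i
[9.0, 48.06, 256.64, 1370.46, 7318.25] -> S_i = 9.00*5.34^i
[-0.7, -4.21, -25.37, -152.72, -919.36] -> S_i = -0.70*6.02^i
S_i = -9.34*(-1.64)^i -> [-9.34, 15.32, -25.12, 41.2, -67.57]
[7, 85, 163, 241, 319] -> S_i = 7 + 78*i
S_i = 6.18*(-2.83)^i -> [6.18, -17.49, 49.5, -140.07, 396.4]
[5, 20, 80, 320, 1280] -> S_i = 5*4^i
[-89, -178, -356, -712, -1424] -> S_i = -89*2^i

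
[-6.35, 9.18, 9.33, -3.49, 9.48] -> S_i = Random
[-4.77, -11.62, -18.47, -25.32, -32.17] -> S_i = -4.77 + -6.85*i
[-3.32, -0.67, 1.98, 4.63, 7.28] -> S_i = -3.32 + 2.65*i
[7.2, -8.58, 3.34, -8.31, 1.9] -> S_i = Random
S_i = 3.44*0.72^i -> [3.44, 2.48, 1.78, 1.28, 0.92]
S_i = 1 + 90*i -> [1, 91, 181, 271, 361]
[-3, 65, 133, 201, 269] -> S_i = -3 + 68*i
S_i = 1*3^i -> [1, 3, 9, 27, 81]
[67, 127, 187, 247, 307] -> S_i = 67 + 60*i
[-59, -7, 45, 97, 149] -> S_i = -59 + 52*i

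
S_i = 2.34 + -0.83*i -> [2.34, 1.51, 0.68, -0.15, -0.98]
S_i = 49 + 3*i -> [49, 52, 55, 58, 61]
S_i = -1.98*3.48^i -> [-1.98, -6.89, -23.98, -83.45, -290.39]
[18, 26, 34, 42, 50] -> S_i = 18 + 8*i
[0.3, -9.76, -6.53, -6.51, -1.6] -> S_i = Random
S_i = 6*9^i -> [6, 54, 486, 4374, 39366]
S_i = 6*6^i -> [6, 36, 216, 1296, 7776]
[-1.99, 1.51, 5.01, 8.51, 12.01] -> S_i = -1.99 + 3.50*i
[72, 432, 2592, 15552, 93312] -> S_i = 72*6^i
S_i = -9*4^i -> [-9, -36, -144, -576, -2304]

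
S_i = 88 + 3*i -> [88, 91, 94, 97, 100]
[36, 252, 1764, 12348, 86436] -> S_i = 36*7^i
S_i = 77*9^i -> [77, 693, 6237, 56133, 505197]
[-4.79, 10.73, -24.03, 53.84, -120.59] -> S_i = -4.79*(-2.24)^i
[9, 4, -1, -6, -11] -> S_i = 9 + -5*i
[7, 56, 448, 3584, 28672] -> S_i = 7*8^i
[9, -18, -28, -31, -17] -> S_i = Random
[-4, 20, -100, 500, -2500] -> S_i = -4*-5^i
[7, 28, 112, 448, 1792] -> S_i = 7*4^i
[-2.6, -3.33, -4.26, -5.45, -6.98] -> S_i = -2.60*1.28^i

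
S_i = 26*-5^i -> [26, -130, 650, -3250, 16250]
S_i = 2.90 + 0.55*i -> [2.9, 3.45, 4.0, 4.55, 5.1]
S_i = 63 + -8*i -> [63, 55, 47, 39, 31]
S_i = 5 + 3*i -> [5, 8, 11, 14, 17]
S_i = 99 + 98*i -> [99, 197, 295, 393, 491]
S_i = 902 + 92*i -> [902, 994, 1086, 1178, 1270]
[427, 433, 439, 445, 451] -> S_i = 427 + 6*i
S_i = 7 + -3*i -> [7, 4, 1, -2, -5]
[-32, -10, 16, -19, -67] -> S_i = Random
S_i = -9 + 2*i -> [-9, -7, -5, -3, -1]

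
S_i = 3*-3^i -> [3, -9, 27, -81, 243]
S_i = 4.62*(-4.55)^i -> [4.62, -21.02, 95.65, -435.19, 1980.1]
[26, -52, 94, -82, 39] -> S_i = Random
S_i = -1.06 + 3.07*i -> [-1.06, 2.01, 5.08, 8.15, 11.22]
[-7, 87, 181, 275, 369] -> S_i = -7 + 94*i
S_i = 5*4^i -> [5, 20, 80, 320, 1280]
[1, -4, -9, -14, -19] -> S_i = 1 + -5*i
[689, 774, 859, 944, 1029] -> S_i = 689 + 85*i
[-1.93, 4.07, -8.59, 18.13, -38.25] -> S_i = -1.93*(-2.11)^i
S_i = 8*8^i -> [8, 64, 512, 4096, 32768]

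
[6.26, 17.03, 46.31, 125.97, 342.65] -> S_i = 6.26*2.72^i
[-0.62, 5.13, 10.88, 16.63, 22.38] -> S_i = -0.62 + 5.75*i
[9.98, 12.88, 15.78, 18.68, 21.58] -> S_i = 9.98 + 2.90*i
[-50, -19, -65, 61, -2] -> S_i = Random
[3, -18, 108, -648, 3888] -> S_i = 3*-6^i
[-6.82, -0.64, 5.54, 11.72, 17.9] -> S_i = -6.82 + 6.18*i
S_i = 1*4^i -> [1, 4, 16, 64, 256]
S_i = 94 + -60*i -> [94, 34, -26, -86, -146]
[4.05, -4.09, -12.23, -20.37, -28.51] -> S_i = 4.05 + -8.14*i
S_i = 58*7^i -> [58, 406, 2842, 19894, 139258]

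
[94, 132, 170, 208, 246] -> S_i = 94 + 38*i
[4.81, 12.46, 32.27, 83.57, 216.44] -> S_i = 4.81*2.59^i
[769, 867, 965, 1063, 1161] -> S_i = 769 + 98*i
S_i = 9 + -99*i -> [9, -90, -189, -288, -387]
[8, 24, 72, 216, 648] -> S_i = 8*3^i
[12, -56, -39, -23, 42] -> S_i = Random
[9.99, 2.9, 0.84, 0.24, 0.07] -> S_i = 9.99*0.29^i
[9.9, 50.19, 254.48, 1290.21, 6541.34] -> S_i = 9.90*5.07^i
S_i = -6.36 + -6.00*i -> [-6.36, -12.36, -18.36, -24.36, -30.36]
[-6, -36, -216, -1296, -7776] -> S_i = -6*6^i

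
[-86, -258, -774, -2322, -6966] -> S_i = -86*3^i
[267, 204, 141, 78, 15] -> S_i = 267 + -63*i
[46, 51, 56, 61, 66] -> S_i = 46 + 5*i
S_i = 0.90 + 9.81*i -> [0.9, 10.71, 20.52, 30.33, 40.14]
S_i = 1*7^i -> [1, 7, 49, 343, 2401]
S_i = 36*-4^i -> [36, -144, 576, -2304, 9216]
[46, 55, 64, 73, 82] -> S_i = 46 + 9*i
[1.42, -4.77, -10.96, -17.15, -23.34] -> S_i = 1.42 + -6.19*i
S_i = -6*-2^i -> [-6, 12, -24, 48, -96]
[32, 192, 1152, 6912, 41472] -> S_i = 32*6^i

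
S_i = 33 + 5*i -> [33, 38, 43, 48, 53]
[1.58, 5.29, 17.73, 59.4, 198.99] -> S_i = 1.58*3.35^i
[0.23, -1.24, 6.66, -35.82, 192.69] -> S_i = 0.23*(-5.38)^i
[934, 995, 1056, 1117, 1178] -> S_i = 934 + 61*i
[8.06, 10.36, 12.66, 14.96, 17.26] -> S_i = 8.06 + 2.30*i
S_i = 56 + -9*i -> [56, 47, 38, 29, 20]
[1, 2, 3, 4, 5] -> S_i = 1 + 1*i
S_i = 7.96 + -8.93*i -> [7.96, -0.97, -9.9, -18.83, -27.76]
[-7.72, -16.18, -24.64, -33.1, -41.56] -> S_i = -7.72 + -8.46*i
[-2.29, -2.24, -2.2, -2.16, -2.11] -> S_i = -2.29*0.98^i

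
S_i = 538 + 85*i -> [538, 623, 708, 793, 878]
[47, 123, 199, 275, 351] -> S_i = 47 + 76*i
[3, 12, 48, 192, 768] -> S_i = 3*4^i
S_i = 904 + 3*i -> [904, 907, 910, 913, 916]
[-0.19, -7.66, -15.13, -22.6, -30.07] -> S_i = -0.19 + -7.47*i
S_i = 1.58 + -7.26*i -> [1.58, -5.68, -12.94, -20.2, -27.46]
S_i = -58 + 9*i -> [-58, -49, -40, -31, -22]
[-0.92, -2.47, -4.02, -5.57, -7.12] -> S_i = -0.92 + -1.55*i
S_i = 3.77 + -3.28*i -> [3.77, 0.49, -2.79, -6.07, -9.35]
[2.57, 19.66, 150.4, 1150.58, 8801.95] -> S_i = 2.57*7.65^i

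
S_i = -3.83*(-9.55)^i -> [-3.83, 36.58, -349.31, 3335.87, -31857.54]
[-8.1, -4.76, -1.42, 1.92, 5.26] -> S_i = -8.10 + 3.34*i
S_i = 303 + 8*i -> [303, 311, 319, 327, 335]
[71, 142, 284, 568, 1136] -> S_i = 71*2^i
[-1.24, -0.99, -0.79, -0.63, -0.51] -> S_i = -1.24*0.80^i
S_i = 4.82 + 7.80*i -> [4.82, 12.62, 20.42, 28.22, 36.02]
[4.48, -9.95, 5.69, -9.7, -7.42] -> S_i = Random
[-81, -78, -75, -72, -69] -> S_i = -81 + 3*i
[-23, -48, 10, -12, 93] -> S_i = Random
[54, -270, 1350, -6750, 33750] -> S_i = 54*-5^i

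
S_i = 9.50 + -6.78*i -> [9.5, 2.72, -4.06, -10.84, -17.62]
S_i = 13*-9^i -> [13, -117, 1053, -9477, 85293]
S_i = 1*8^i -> [1, 8, 64, 512, 4096]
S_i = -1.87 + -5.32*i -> [-1.87, -7.19, -12.51, -17.83, -23.15]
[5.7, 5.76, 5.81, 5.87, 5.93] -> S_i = 5.70*1.01^i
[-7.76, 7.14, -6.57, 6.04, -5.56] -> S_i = -7.76*(-0.92)^i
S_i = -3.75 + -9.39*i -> [-3.75, -13.14, -22.53, -31.92, -41.31]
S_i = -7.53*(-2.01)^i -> [-7.53, 15.14, -30.42, 61.15, -122.91]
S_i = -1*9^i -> [-1, -9, -81, -729, -6561]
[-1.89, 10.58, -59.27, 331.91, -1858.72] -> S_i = -1.89*(-5.60)^i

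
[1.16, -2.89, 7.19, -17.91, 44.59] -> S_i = 1.16*(-2.49)^i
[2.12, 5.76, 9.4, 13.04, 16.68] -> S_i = 2.12 + 3.64*i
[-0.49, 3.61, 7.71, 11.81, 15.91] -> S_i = -0.49 + 4.10*i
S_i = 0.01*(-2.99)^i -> [0.01, -0.03, 0.09, -0.27, 0.8]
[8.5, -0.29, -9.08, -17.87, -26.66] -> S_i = 8.50 + -8.79*i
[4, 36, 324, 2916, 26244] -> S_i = 4*9^i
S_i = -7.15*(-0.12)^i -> [-7.15, 0.86, -0.1, 0.01, -0.0]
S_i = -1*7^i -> [-1, -7, -49, -343, -2401]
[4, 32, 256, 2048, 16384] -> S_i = 4*8^i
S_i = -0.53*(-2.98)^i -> [-0.53, 1.58, -4.71, 14.03, -41.8]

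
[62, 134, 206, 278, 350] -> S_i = 62 + 72*i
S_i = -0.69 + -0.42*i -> [-0.69, -1.11, -1.53, -1.95, -2.37]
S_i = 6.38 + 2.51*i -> [6.38, 8.89, 11.4, 13.91, 16.42]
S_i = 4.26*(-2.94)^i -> [4.26, -12.52, 36.82, -108.26, 318.27]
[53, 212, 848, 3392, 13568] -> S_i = 53*4^i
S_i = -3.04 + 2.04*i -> [-3.04, -1.0, 1.04, 3.08, 5.12]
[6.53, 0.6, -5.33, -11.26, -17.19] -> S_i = 6.53 + -5.93*i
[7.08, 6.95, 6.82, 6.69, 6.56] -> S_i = 7.08 + -0.13*i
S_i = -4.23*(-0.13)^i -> [-4.23, 0.55, -0.07, 0.01, -0.0]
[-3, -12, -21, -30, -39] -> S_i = -3 + -9*i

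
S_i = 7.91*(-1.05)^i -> [7.91, -8.31, 8.72, -9.16, 9.61]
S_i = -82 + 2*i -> [-82, -80, -78, -76, -74]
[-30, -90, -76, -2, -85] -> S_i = Random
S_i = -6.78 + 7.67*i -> [-6.78, 0.89, 8.56, 16.23, 23.9]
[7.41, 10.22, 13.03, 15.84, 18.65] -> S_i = 7.41 + 2.81*i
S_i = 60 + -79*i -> [60, -19, -98, -177, -256]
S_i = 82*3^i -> [82, 246, 738, 2214, 6642]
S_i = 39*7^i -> [39, 273, 1911, 13377, 93639]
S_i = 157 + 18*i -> [157, 175, 193, 211, 229]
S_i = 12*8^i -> [12, 96, 768, 6144, 49152]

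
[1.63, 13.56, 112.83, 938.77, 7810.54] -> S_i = 1.63*8.32^i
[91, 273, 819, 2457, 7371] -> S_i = 91*3^i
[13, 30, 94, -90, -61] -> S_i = Random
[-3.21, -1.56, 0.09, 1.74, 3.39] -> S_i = -3.21 + 1.65*i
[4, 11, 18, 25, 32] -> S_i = 4 + 7*i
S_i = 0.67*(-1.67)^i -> [0.67, -1.12, 1.87, -3.12, 5.21]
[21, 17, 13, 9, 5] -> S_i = 21 + -4*i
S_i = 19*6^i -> [19, 114, 684, 4104, 24624]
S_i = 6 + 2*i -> [6, 8, 10, 12, 14]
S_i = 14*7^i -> [14, 98, 686, 4802, 33614]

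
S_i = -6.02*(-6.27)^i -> [-6.02, 37.75, -236.66, 1483.88, -9303.93]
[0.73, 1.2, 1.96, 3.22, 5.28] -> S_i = 0.73*1.64^i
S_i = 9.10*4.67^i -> [9.1, 42.5, 198.46, 926.81, 4328.22]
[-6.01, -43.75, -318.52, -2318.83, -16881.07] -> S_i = -6.01*7.28^i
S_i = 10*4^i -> [10, 40, 160, 640, 2560]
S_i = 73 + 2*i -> [73, 75, 77, 79, 81]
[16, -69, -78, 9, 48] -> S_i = Random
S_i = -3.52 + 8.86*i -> [-3.52, 5.34, 14.2, 23.06, 31.92]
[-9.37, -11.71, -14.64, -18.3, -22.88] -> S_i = -9.37*1.25^i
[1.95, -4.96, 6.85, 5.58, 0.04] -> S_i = Random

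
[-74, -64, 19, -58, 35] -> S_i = Random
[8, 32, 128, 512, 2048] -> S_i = 8*4^i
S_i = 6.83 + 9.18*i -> [6.83, 16.01, 25.19, 34.37, 43.55]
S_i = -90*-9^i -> [-90, 810, -7290, 65610, -590490]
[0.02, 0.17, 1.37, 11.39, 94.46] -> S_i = 0.02*8.29^i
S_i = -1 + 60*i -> [-1, 59, 119, 179, 239]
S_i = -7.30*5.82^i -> [-7.3, -42.49, -247.27, -1439.1, -8375.58]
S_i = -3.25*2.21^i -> [-3.25, -7.18, -15.87, -35.08, -77.53]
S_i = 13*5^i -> [13, 65, 325, 1625, 8125]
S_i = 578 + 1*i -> [578, 579, 580, 581, 582]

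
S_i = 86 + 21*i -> [86, 107, 128, 149, 170]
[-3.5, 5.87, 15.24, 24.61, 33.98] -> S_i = -3.50 + 9.37*i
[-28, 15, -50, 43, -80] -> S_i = Random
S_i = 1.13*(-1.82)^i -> [1.13, -2.06, 3.74, -6.81, 12.4]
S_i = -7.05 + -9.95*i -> [-7.05, -17.0, -26.95, -36.9, -46.85]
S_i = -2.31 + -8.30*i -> [-2.31, -10.61, -18.91, -27.21, -35.51]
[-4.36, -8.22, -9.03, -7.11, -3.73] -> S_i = Random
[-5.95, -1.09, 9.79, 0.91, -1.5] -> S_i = Random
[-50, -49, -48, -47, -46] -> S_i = -50 + 1*i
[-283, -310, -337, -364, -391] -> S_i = -283 + -27*i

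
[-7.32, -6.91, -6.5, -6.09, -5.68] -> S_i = -7.32 + 0.41*i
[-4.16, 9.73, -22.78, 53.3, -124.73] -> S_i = -4.16*(-2.34)^i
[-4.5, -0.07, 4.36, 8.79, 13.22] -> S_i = -4.50 + 4.43*i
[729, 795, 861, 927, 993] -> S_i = 729 + 66*i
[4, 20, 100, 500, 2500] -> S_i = 4*5^i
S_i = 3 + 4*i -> [3, 7, 11, 15, 19]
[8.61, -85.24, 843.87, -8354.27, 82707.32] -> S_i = 8.61*(-9.90)^i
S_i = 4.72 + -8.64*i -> [4.72, -3.92, -12.56, -21.2, -29.84]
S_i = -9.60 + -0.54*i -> [-9.6, -10.14, -10.68, -11.22, -11.76]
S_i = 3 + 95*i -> [3, 98, 193, 288, 383]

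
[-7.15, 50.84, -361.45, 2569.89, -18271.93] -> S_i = -7.15*(-7.11)^i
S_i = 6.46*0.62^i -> [6.46, 4.01, 2.48, 1.54, 0.95]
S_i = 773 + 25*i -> [773, 798, 823, 848, 873]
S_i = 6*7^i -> [6, 42, 294, 2058, 14406]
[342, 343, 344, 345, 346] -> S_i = 342 + 1*i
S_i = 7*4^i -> [7, 28, 112, 448, 1792]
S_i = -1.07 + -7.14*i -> [-1.07, -8.21, -15.35, -22.49, -29.63]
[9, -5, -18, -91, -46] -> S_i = Random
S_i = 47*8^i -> [47, 376, 3008, 24064, 192512]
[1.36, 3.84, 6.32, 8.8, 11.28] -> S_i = 1.36 + 2.48*i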